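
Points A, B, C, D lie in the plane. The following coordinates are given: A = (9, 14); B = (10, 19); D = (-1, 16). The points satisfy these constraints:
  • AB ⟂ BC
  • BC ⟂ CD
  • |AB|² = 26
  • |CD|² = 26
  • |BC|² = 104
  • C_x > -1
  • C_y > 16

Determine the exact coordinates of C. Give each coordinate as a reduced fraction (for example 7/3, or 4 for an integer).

1. C_x = 0  [[AB ⟂ BC ⇒ 1x+5y-105=0] ∩ [|C−(-1, 16)|²=26]]
2. C_y = 21  [[AB ⟂ BC ⇒ 1x+5y-105=0] ∩ [|C−(-1, 16)|²=26]]
   so C = (0, 21)

C = (0, 21)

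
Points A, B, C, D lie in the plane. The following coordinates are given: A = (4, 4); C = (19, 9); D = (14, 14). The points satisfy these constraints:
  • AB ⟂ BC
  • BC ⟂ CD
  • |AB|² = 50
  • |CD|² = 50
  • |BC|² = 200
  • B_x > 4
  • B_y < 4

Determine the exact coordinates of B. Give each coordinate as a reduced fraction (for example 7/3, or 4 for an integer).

1. B_x = 9  [[BC ⟂ CD ⇒ 5x-5y-50=0] ∩ [|B−(4, 4)|²=50]]
2. B_y = -1  [[BC ⟂ CD ⇒ 5x-5y-50=0] ∩ [|B−(4, 4)|²=50]]
   so B = (9, -1)

B = (9, -1)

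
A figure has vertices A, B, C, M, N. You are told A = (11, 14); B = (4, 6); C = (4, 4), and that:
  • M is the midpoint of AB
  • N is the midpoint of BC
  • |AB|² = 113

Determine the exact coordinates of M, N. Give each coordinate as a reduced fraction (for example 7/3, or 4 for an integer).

1. M_x = 15/2  [2·M = A+B = (11, 14)+(4, 6)]
2. M_y = 10  [2·M = A+B = (11, 14)+(4, 6)]
   so M = (15/2, 10)
3. N_x = 4  [2·N = B+C = (4, 6)+(4, 4)]
4. N_y = 5  [2·N = B+C = (4, 6)+(4, 4)]
   so N = (4, 5)

M = (15/2, 10)
N = (4, 5)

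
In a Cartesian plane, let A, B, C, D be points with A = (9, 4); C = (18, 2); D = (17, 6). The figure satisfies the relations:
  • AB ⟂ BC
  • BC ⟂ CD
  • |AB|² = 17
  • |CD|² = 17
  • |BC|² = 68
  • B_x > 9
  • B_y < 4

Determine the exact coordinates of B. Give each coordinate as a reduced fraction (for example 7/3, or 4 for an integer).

1. B_x = 10  [[BC ⟂ CD ⇒ 1x-4y-10=0] ∩ [|B−(9, 4)|²=17]]
2. B_y = 0  [[BC ⟂ CD ⇒ 1x-4y-10=0] ∩ [|B−(9, 4)|²=17]]
   so B = (10, 0)

B = (10, 0)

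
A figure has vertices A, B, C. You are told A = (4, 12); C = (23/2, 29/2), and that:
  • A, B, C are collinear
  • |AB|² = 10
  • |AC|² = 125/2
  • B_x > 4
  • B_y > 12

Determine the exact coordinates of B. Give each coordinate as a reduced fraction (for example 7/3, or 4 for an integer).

B = (7, 13)

1. B_x = 7  [[A, B, C are collinear ⇒ 5/2x-15/2y+80=0] ∩ [|B−(4, 12)|²=10]]
2. B_y = 13  [[A, B, C are collinear ⇒ 5/2x-15/2y+80=0] ∩ [|B−(4, 12)|²=10]]
   so B = (7, 13)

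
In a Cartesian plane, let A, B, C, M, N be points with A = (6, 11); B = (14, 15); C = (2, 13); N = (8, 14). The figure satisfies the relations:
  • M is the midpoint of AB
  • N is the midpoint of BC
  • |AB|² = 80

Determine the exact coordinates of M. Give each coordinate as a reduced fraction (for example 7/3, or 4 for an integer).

1. M_x = 10  [2·M = A+B = (6, 11)+(14, 15)]
2. M_y = 13  [2·M = A+B = (6, 11)+(14, 15)]
   so M = (10, 13)

M = (10, 13)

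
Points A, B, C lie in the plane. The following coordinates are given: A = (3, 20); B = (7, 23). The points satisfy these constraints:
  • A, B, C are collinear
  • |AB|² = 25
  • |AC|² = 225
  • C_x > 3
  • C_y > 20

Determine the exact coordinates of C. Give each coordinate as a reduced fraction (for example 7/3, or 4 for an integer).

C = (15, 29)

1. C_x = 15  [[A, B, C are collinear ⇒ -3x+4y-71=0] ∩ [|C−(3, 20)|²=225]]
2. C_y = 29  [[A, B, C are collinear ⇒ -3x+4y-71=0] ∩ [|C−(3, 20)|²=225]]
   so C = (15, 29)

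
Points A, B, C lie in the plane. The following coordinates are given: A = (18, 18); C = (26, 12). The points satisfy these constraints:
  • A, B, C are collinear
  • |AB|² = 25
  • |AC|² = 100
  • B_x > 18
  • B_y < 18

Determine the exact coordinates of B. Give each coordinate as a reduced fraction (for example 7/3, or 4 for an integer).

1. B_x = 22  [[A, B, C are collinear ⇒ -6x-8y+252=0] ∩ [|B−(18, 18)|²=25]]
2. B_y = 15  [[A, B, C are collinear ⇒ -6x-8y+252=0] ∩ [|B−(18, 18)|²=25]]
   so B = (22, 15)

B = (22, 15)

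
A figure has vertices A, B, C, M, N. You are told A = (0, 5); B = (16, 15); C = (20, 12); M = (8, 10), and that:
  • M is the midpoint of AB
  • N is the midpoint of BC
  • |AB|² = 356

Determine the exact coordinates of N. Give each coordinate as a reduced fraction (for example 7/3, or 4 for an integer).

N = (18, 27/2)

1. N_x = 18  [2·N = B+C = (16, 15)+(20, 12)]
2. N_y = 27/2  [2·N = B+C = (16, 15)+(20, 12)]
   so N = (18, 27/2)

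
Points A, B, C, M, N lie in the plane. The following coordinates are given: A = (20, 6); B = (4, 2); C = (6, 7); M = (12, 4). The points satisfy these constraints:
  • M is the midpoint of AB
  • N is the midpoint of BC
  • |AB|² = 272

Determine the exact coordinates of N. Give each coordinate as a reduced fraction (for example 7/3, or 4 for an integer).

N = (5, 9/2)

1. N_x = 5  [2·N = B+C = (4, 2)+(6, 7)]
2. N_y = 9/2  [2·N = B+C = (4, 2)+(6, 7)]
   so N = (5, 9/2)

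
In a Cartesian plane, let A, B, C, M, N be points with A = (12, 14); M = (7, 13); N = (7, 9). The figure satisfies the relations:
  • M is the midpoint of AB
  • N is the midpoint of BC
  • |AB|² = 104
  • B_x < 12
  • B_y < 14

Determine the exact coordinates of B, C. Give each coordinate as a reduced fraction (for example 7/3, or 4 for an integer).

B = (2, 12)
C = (12, 6)

1. B_x = 2  [B = 2·M−A = 2·(7, 13)−(12, 14)]
2. B_y = 12  [B = 2·M−A = 2·(7, 13)−(12, 14)]
   so B = (2, 12)
3. C_x = 12  [C = 2·N−B = 2·(7, 9)−(2, 12)]
4. C_y = 6  [C = 2·N−B = 2·(7, 9)−(2, 12)]
   so C = (12, 6)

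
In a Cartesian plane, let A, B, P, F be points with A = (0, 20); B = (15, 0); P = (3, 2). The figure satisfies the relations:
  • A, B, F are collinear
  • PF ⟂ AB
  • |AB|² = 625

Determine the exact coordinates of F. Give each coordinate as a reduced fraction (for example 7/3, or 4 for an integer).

1. F_x = 243/25  [[A, B, F are collinear ⇒ 20x+15y-300=0] ∩ [PF ⟂ AB ⇒ 15x-20y-5=0]]
2. F_y = 176/25  [[A, B, F are collinear ⇒ 20x+15y-300=0] ∩ [PF ⟂ AB ⇒ 15x-20y-5=0]]
   so F = (243/25, 176/25)

F = (243/25, 176/25)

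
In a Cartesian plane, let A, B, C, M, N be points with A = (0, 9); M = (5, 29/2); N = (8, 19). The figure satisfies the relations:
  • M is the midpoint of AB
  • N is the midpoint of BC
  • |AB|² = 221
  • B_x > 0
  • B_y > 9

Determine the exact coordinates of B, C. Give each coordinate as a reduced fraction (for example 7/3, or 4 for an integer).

1. B_x = 10  [B = 2·M−A = 2·(5, 29/2)−(0, 9)]
2. B_y = 20  [B = 2·M−A = 2·(5, 29/2)−(0, 9)]
   so B = (10, 20)
3. C_x = 6  [C = 2·N−B = 2·(8, 19)−(10, 20)]
4. C_y = 18  [C = 2·N−B = 2·(8, 19)−(10, 20)]
   so C = (6, 18)

B = (10, 20)
C = (6, 18)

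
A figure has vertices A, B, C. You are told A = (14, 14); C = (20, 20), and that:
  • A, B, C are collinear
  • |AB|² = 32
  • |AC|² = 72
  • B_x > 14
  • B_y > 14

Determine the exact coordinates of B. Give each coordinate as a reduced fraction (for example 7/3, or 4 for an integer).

B = (18, 18)

1. B_x = 18  [[A, B, C are collinear ⇒ 6x-6y=0] ∩ [|B−(14, 14)|²=32]]
2. B_y = 18  [[A, B, C are collinear ⇒ 6x-6y=0] ∩ [|B−(14, 14)|²=32]]
   so B = (18, 18)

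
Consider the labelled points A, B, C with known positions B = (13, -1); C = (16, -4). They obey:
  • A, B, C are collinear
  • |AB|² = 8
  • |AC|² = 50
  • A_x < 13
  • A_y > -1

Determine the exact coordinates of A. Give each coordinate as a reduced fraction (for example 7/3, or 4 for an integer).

A = (11, 1)

1. A_x = 11  [[A, B, C are collinear ⇒ 3x+3y-36=0] ∩ [|A−(13, -1)|²=8]]
2. A_y = 1  [[A, B, C are collinear ⇒ 3x+3y-36=0] ∩ [|A−(13, -1)|²=8]]
   so A = (11, 1)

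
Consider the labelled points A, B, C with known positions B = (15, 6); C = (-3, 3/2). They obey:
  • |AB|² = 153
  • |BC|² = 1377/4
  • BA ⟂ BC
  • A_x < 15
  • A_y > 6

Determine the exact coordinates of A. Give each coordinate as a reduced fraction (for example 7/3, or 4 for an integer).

A = (12, 18)

1. A_x = 12  [[BA ⟂ BC ⇒ -18x-9/2y+297=0] ∩ [|A−(15, 6)|²=153]]
2. A_y = 18  [[BA ⟂ BC ⇒ -18x-9/2y+297=0] ∩ [|A−(15, 6)|²=153]]
   so A = (12, 18)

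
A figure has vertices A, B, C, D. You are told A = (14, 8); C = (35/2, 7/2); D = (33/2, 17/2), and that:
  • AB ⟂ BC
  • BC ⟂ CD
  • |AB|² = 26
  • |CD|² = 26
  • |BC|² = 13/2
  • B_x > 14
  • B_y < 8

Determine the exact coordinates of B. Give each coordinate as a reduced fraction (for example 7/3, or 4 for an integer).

1. B_x = 15  [[BC ⟂ CD ⇒ 1x-5y=0] ∩ [|B−(14, 8)|²=26]]
2. B_y = 3  [[BC ⟂ CD ⇒ 1x-5y=0] ∩ [|B−(14, 8)|²=26]]
   so B = (15, 3)

B = (15, 3)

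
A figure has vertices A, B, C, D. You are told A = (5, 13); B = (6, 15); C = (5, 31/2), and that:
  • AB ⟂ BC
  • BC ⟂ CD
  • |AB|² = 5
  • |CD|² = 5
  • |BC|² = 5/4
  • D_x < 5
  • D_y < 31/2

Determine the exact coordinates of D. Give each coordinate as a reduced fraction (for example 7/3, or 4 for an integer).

D = (4, 27/2)

1. D_x = 4  [[BC ⟂ CD ⇒ -1x+1/2y-11/4=0] ∩ [|D−(5, 31/2)|²=5]]
2. D_y = 27/2  [[BC ⟂ CD ⇒ -1x+1/2y-11/4=0] ∩ [|D−(5, 31/2)|²=5]]
   so D = (4, 27/2)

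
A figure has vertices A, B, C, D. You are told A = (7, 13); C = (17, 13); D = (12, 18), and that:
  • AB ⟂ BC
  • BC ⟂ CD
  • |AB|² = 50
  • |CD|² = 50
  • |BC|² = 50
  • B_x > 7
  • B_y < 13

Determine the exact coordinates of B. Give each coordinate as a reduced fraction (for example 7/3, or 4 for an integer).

B = (12, 8)

1. B_x = 12  [[BC ⟂ CD ⇒ 5x-5y-20=0] ∩ [|B−(7, 13)|²=50]]
2. B_y = 8  [[BC ⟂ CD ⇒ 5x-5y-20=0] ∩ [|B−(7, 13)|²=50]]
   so B = (12, 8)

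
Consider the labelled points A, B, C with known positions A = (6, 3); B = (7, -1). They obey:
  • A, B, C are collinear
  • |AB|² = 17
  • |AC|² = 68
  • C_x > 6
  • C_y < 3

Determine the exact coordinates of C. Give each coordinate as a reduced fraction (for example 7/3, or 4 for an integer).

1. C_x = 8  [[A, B, C are collinear ⇒ 4x+1y-27=0] ∩ [|C−(6, 3)|²=68]]
2. C_y = -5  [[A, B, C are collinear ⇒ 4x+1y-27=0] ∩ [|C−(6, 3)|²=68]]
   so C = (8, -5)

C = (8, -5)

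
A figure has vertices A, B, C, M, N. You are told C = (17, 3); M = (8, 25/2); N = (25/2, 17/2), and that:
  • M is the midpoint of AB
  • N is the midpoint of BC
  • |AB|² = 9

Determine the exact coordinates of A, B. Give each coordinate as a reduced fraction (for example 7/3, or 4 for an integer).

A = (8, 11)
B = (8, 14)

1. B_x = 8  [B = 2·N−C = 2·(25/2, 17/2)−(17, 3)]
2. B_y = 14  [B = 2·N−C = 2·(25/2, 17/2)−(17, 3)]
   so B = (8, 14)
3. A_x = 8  [A = 2·M−B = 2·(8, 25/2)−(8, 14)]
4. A_y = 11  [A = 2·M−B = 2·(8, 25/2)−(8, 14)]
   so A = (8, 11)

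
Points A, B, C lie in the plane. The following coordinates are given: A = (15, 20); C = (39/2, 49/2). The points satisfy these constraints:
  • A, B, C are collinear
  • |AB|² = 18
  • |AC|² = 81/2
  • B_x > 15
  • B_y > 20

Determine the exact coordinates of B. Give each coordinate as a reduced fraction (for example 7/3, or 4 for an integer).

1. B_x = 18  [[A, B, C are collinear ⇒ 9/2x-9/2y+45/2=0] ∩ [|B−(15, 20)|²=18]]
2. B_y = 23  [[A, B, C are collinear ⇒ 9/2x-9/2y+45/2=0] ∩ [|B−(15, 20)|²=18]]
   so B = (18, 23)

B = (18, 23)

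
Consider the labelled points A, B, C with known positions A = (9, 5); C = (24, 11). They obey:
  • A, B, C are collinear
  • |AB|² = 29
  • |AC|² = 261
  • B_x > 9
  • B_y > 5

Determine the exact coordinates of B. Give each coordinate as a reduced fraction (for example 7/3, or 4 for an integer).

B = (14, 7)

1. B_x = 14  [[A, B, C are collinear ⇒ 6x-15y+21=0] ∩ [|B−(9, 5)|²=29]]
2. B_y = 7  [[A, B, C are collinear ⇒ 6x-15y+21=0] ∩ [|B−(9, 5)|²=29]]
   so B = (14, 7)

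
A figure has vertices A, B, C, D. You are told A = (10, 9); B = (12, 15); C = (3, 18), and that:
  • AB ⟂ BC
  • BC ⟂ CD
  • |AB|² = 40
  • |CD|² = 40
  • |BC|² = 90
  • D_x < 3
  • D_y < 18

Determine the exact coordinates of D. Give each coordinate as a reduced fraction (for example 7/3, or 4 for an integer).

D = (1, 12)

1. D_x = 1  [[BC ⟂ CD ⇒ -9x+3y-27=0] ∩ [|D−(3, 18)|²=40]]
2. D_y = 12  [[BC ⟂ CD ⇒ -9x+3y-27=0] ∩ [|D−(3, 18)|²=40]]
   so D = (1, 12)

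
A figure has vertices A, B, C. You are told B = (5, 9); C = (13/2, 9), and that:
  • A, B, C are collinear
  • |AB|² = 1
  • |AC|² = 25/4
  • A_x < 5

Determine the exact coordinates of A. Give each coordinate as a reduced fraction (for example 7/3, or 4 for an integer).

1. A_x = 4  [[A, B, C are collinear ⇒ 3/2y-27/2=0] ∩ [|A−(5, 9)|²=1]]
2. A_y = 9  [[A, B, C are collinear ⇒ 3/2y-27/2=0] ∩ [|A−(5, 9)|²=1]]
   so A = (4, 9)

A = (4, 9)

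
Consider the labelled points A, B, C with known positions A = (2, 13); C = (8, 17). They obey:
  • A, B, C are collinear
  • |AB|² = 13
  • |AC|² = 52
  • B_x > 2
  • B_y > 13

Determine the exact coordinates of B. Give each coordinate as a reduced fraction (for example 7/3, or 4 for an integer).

1. B_x = 5  [[A, B, C are collinear ⇒ 4x-6y+70=0] ∩ [|B−(2, 13)|²=13]]
2. B_y = 15  [[A, B, C are collinear ⇒ 4x-6y+70=0] ∩ [|B−(2, 13)|²=13]]
   so B = (5, 15)

B = (5, 15)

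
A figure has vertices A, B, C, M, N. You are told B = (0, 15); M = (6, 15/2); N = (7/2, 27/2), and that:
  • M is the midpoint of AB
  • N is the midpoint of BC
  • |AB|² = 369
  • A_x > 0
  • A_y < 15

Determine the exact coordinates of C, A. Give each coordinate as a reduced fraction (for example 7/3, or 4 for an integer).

1. A_x = 12  [A = 2·M−B = 2·(6, 15/2)−(0, 15)]
2. A_y = 0  [A = 2·M−B = 2·(6, 15/2)−(0, 15)]
   so A = (12, 0)
3. C_x = 7  [C = 2·N−B = 2·(7/2, 27/2)−(0, 15)]
4. C_y = 12  [C = 2·N−B = 2·(7/2, 27/2)−(0, 15)]
   so C = (7, 12)

C = (7, 12)
A = (12, 0)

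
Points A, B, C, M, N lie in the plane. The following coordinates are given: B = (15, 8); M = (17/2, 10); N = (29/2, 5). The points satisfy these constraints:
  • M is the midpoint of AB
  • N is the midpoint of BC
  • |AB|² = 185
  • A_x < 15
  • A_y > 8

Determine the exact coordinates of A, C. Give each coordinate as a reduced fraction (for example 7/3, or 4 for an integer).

1. A_x = 2  [A = 2·M−B = 2·(17/2, 10)−(15, 8)]
2. A_y = 12  [A = 2·M−B = 2·(17/2, 10)−(15, 8)]
   so A = (2, 12)
3. C_x = 14  [C = 2·N−B = 2·(29/2, 5)−(15, 8)]
4. C_y = 2  [C = 2·N−B = 2·(29/2, 5)−(15, 8)]
   so C = (14, 2)

A = (2, 12)
C = (14, 2)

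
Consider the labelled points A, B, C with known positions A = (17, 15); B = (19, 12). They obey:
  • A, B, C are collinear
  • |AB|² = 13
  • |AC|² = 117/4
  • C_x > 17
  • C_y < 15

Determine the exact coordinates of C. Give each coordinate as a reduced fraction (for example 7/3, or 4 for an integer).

1. C_x = 20  [[A, B, C are collinear ⇒ 3x+2y-81=0] ∩ [|C−(17, 15)|²=117/4]]
2. C_y = 21/2  [[A, B, C are collinear ⇒ 3x+2y-81=0] ∩ [|C−(17, 15)|²=117/4]]
   so C = (20, 21/2)

C = (20, 21/2)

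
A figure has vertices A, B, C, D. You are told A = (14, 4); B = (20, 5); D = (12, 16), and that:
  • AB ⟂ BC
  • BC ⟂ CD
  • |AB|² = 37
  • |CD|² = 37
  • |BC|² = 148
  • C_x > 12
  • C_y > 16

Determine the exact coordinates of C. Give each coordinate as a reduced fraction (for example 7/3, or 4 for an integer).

C = (18, 17)

1. C_x = 18  [[AB ⟂ BC ⇒ 6x+1y-125=0] ∩ [|C−(12, 16)|²=37]]
2. C_y = 17  [[AB ⟂ BC ⇒ 6x+1y-125=0] ∩ [|C−(12, 16)|²=37]]
   so C = (18, 17)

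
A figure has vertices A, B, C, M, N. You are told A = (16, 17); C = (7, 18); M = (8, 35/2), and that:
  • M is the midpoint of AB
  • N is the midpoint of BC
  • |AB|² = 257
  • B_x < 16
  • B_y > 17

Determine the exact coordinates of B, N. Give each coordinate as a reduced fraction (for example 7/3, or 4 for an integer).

1. B_x = 0  [B = 2·M−A = 2·(8, 35/2)−(16, 17)]
2. B_y = 18  [B = 2·M−A = 2·(8, 35/2)−(16, 17)]
   so B = (0, 18)
3. N_x = 7/2  [2·N = B+C = (0, 18)+(7, 18)]
4. N_y = 18  [2·N = B+C = (0, 18)+(7, 18)]
   so N = (7/2, 18)

B = (0, 18)
N = (7/2, 18)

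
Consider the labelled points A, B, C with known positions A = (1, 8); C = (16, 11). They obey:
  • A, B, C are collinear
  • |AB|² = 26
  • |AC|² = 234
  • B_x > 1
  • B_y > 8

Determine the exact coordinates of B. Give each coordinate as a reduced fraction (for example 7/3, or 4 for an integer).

1. B_x = 6  [[A, B, C are collinear ⇒ 3x-15y+117=0] ∩ [|B−(1, 8)|²=26]]
2. B_y = 9  [[A, B, C are collinear ⇒ 3x-15y+117=0] ∩ [|B−(1, 8)|²=26]]
   so B = (6, 9)

B = (6, 9)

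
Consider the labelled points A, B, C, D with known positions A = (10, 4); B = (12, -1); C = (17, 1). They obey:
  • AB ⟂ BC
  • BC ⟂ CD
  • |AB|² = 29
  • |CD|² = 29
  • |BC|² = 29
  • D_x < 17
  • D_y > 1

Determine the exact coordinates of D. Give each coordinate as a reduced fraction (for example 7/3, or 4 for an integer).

D = (15, 6)

1. D_x = 15  [[BC ⟂ CD ⇒ 5x+2y-87=0] ∩ [|D−(17, 1)|²=29]]
2. D_y = 6  [[BC ⟂ CD ⇒ 5x+2y-87=0] ∩ [|D−(17, 1)|²=29]]
   so D = (15, 6)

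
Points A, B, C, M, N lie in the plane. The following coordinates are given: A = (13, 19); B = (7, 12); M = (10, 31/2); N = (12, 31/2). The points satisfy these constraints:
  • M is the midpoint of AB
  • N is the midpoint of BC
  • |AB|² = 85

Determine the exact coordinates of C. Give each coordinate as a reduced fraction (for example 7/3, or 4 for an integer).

1. C_x = 17  [C = 2·N−B = 2·(12, 31/2)−(7, 12)]
2. C_y = 19  [C = 2·N−B = 2·(12, 31/2)−(7, 12)]
   so C = (17, 19)

C = (17, 19)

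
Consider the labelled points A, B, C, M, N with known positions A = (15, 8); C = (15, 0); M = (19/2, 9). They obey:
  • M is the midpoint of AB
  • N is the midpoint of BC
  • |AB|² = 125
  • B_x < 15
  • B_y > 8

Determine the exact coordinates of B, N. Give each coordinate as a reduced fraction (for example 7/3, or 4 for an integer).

B = (4, 10)
N = (19/2, 5)

1. B_x = 4  [B = 2·M−A = 2·(19/2, 9)−(15, 8)]
2. B_y = 10  [B = 2·M−A = 2·(19/2, 9)−(15, 8)]
   so B = (4, 10)
3. N_x = 19/2  [2·N = B+C = (4, 10)+(15, 0)]
4. N_y = 5  [2·N = B+C = (4, 10)+(15, 0)]
   so N = (19/2, 5)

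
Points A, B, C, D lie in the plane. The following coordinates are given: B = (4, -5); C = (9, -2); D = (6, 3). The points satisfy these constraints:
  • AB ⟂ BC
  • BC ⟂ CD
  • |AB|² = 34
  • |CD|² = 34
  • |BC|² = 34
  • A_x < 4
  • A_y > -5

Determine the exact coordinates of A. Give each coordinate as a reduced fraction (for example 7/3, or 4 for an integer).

A = (1, 0)

1. A_x = 1  [[AB ⟂ BC ⇒ -5x-3y+5=0] ∩ [|A−(4, -5)|²=34]]
2. A_y = 0  [[AB ⟂ BC ⇒ -5x-3y+5=0] ∩ [|A−(4, -5)|²=34]]
   so A = (1, 0)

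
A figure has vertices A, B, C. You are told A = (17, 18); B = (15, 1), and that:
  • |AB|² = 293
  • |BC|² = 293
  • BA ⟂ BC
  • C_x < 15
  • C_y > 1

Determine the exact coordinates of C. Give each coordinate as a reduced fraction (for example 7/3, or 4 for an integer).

1. C_x = -2  [[BA ⟂ BC ⇒ 2x+17y-47=0] ∩ [|C−(15, 1)|²=293]]
2. C_y = 3  [[BA ⟂ BC ⇒ 2x+17y-47=0] ∩ [|C−(15, 1)|²=293]]
   so C = (-2, 3)

C = (-2, 3)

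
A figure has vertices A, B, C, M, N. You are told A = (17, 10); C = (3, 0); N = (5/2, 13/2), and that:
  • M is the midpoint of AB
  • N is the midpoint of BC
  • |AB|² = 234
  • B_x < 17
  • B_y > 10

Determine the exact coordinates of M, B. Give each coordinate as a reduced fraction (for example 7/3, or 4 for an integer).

M = (19/2, 23/2)
B = (2, 13)

1. B_x = 2  [B = 2·N−C = 2·(5/2, 13/2)−(3, 0)]
2. B_y = 13  [B = 2·N−C = 2·(5/2, 13/2)−(3, 0)]
   so B = (2, 13)
3. M_x = 19/2  [2·M = A+B = (17, 10)+(2, 13)]
4. M_y = 23/2  [2·M = A+B = (17, 10)+(2, 13)]
   so M = (19/2, 23/2)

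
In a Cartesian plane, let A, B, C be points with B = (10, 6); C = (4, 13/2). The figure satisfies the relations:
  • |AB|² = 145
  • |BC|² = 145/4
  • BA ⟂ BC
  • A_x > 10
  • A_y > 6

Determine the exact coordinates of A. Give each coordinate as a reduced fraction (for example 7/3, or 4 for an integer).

A = (11, 18)

1. A_x = 11  [[BA ⟂ BC ⇒ -6x+1/2y+57=0] ∩ [|A−(10, 6)|²=145]]
2. A_y = 18  [[BA ⟂ BC ⇒ -6x+1/2y+57=0] ∩ [|A−(10, 6)|²=145]]
   so A = (11, 18)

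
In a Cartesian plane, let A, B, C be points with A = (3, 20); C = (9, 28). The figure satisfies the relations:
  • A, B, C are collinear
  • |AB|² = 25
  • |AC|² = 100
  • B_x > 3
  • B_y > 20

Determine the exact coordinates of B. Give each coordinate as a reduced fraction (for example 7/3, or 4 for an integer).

B = (6, 24)

1. B_x = 6  [[A, B, C are collinear ⇒ 8x-6y+96=0] ∩ [|B−(3, 20)|²=25]]
2. B_y = 24  [[A, B, C are collinear ⇒ 8x-6y+96=0] ∩ [|B−(3, 20)|²=25]]
   so B = (6, 24)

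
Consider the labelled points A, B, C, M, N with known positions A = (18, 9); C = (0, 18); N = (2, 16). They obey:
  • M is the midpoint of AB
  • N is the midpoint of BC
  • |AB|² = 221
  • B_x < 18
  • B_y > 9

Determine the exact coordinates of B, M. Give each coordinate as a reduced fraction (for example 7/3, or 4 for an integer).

1. B_x = 4  [B = 2·N−C = 2·(2, 16)−(0, 18)]
2. B_y = 14  [B = 2·N−C = 2·(2, 16)−(0, 18)]
   so B = (4, 14)
3. M_x = 11  [2·M = A+B = (18, 9)+(4, 14)]
4. M_y = 23/2  [2·M = A+B = (18, 9)+(4, 14)]
   so M = (11, 23/2)

B = (4, 14)
M = (11, 23/2)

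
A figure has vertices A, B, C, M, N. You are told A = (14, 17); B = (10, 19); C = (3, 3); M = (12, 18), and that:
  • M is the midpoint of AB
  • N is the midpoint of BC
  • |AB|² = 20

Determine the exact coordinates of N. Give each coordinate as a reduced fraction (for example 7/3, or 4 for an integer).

1. N_x = 13/2  [2·N = B+C = (10, 19)+(3, 3)]
2. N_y = 11  [2·N = B+C = (10, 19)+(3, 3)]
   so N = (13/2, 11)

N = (13/2, 11)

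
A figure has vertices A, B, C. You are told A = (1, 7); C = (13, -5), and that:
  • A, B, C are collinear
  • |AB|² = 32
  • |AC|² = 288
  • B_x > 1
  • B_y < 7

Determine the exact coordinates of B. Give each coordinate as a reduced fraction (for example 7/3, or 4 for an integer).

1. B_x = 5  [[A, B, C are collinear ⇒ -12x-12y+96=0] ∩ [|B−(1, 7)|²=32]]
2. B_y = 3  [[A, B, C are collinear ⇒ -12x-12y+96=0] ∩ [|B−(1, 7)|²=32]]
   so B = (5, 3)

B = (5, 3)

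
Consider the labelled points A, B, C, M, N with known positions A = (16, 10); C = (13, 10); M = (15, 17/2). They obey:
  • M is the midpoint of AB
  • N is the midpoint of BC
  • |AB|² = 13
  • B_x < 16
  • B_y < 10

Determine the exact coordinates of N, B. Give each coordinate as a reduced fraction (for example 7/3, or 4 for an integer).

1. B_x = 14  [B = 2·M−A = 2·(15, 17/2)−(16, 10)]
2. B_y = 7  [B = 2·M−A = 2·(15, 17/2)−(16, 10)]
   so B = (14, 7)
3. N_x = 27/2  [2·N = B+C = (14, 7)+(13, 10)]
4. N_y = 17/2  [2·N = B+C = (14, 7)+(13, 10)]
   so N = (27/2, 17/2)

N = (27/2, 17/2)
B = (14, 7)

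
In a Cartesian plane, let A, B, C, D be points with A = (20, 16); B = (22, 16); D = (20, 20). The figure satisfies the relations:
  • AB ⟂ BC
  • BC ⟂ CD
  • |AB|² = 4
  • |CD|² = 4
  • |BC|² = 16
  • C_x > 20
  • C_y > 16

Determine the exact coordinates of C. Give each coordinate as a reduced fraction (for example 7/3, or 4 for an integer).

C = (22, 20)

1. C_x = 22  [[AB ⟂ BC ⇒ 2x-44=0] ∩ [|C−(20, 20)|²=4]]
2. C_y = 20  [[AB ⟂ BC ⇒ 2x-44=0] ∩ [|C−(20, 20)|²=4]]
   so C = (22, 20)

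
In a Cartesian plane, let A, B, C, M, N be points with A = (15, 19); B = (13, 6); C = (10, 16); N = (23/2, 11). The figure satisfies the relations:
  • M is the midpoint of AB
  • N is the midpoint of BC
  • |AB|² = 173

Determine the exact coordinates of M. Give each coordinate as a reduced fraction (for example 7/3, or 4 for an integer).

1. M_x = 14  [2·M = A+B = (15, 19)+(13, 6)]
2. M_y = 25/2  [2·M = A+B = (15, 19)+(13, 6)]
   so M = (14, 25/2)

M = (14, 25/2)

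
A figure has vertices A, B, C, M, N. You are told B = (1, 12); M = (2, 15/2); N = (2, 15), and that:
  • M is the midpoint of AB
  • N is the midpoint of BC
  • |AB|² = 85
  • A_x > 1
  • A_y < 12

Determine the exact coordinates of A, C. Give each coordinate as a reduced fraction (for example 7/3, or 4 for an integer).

A = (3, 3)
C = (3, 18)

1. A_x = 3  [A = 2·M−B = 2·(2, 15/2)−(1, 12)]
2. A_y = 3  [A = 2·M−B = 2·(2, 15/2)−(1, 12)]
   so A = (3, 3)
3. C_x = 3  [C = 2·N−B = 2·(2, 15)−(1, 12)]
4. C_y = 18  [C = 2·N−B = 2·(2, 15)−(1, 12)]
   so C = (3, 18)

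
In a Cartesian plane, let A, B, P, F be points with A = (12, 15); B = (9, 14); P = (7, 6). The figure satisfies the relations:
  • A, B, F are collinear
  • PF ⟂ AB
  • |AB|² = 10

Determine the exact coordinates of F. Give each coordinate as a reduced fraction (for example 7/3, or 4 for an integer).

F = (24/5, 63/5)

1. F_x = 24/5  [[A, B, F are collinear ⇒ 1x-3y+33=0] ∩ [PF ⟂ AB ⇒ -3x-1y+27=0]]
2. F_y = 63/5  [[A, B, F are collinear ⇒ 1x-3y+33=0] ∩ [PF ⟂ AB ⇒ -3x-1y+27=0]]
   so F = (24/5, 63/5)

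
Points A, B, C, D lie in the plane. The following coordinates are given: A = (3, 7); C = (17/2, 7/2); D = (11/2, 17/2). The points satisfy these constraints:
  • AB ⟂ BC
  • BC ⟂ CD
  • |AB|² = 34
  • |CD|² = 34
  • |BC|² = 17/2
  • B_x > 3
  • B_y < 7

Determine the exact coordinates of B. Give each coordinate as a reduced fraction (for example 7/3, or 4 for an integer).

1. B_x = 6  [[BC ⟂ CD ⇒ 3x-5y-8=0] ∩ [|B−(3, 7)|²=34]]
2. B_y = 2  [[BC ⟂ CD ⇒ 3x-5y-8=0] ∩ [|B−(3, 7)|²=34]]
   so B = (6, 2)

B = (6, 2)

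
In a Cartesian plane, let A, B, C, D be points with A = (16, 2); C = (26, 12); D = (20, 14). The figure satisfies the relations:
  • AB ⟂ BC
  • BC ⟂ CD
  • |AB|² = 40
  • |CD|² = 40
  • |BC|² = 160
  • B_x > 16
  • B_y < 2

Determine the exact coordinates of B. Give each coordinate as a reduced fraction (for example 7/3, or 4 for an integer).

B = (22, 0)

1. B_x = 22  [[BC ⟂ CD ⇒ 6x-2y-132=0] ∩ [|B−(16, 2)|²=40]]
2. B_y = 0  [[BC ⟂ CD ⇒ 6x-2y-132=0] ∩ [|B−(16, 2)|²=40]]
   so B = (22, 0)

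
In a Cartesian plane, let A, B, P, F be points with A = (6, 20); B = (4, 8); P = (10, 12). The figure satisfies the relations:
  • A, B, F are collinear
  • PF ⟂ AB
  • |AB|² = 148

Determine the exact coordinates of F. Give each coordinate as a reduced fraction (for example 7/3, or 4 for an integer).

1. F_x = 178/37  [[A, B, F are collinear ⇒ 12x-2y-32=0] ∩ [PF ⟂ AB ⇒ -2x-12y+164=0]]
2. F_y = 476/37  [[A, B, F are collinear ⇒ 12x-2y-32=0] ∩ [PF ⟂ AB ⇒ -2x-12y+164=0]]
   so F = (178/37, 476/37)

F = (178/37, 476/37)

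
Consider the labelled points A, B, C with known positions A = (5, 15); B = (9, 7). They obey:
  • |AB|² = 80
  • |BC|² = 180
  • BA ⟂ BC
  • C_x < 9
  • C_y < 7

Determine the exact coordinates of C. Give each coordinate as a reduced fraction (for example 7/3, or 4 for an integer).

C = (-3, 1)

1. C_x = -3  [[BA ⟂ BC ⇒ -4x+8y-20=0] ∩ [|C−(9, 7)|²=180]]
2. C_y = 1  [[BA ⟂ BC ⇒ -4x+8y-20=0] ∩ [|C−(9, 7)|²=180]]
   so C = (-3, 1)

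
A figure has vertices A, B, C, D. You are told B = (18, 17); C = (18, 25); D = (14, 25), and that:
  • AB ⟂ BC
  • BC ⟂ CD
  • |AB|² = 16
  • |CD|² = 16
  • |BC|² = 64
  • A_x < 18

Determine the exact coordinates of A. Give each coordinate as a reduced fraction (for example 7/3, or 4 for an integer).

A = (14, 17)

1. A_x = 14  [[AB ⟂ BC ⇒ -8y+136=0] ∩ [|A−(18, 17)|²=16]]
2. A_y = 17  [[AB ⟂ BC ⇒ -8y+136=0] ∩ [|A−(18, 17)|²=16]]
   so A = (14, 17)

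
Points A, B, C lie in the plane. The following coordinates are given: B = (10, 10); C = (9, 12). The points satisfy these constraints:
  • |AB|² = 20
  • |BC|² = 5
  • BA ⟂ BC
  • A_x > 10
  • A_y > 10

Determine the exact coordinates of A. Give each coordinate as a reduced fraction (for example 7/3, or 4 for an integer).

A = (14, 12)

1. A_x = 14  [[BA ⟂ BC ⇒ -1x+2y-10=0] ∩ [|A−(10, 10)|²=20]]
2. A_y = 12  [[BA ⟂ BC ⇒ -1x+2y-10=0] ∩ [|A−(10, 10)|²=20]]
   so A = (14, 12)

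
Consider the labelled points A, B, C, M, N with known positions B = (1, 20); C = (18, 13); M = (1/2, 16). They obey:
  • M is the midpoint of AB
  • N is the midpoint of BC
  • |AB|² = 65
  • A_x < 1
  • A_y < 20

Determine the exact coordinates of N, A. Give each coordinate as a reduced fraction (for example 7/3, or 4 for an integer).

N = (19/2, 33/2)
A = (0, 12)

1. A_x = 0  [A = 2·M−B = 2·(1/2, 16)−(1, 20)]
2. A_y = 12  [A = 2·M−B = 2·(1/2, 16)−(1, 20)]
   so A = (0, 12)
3. N_x = 19/2  [2·N = B+C = (1, 20)+(18, 13)]
4. N_y = 33/2  [2·N = B+C = (1, 20)+(18, 13)]
   so N = (19/2, 33/2)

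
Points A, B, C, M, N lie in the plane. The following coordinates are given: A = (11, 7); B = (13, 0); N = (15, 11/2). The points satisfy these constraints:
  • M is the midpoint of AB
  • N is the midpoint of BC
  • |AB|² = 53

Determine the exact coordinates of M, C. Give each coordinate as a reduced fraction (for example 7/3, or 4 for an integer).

M = (12, 7/2)
C = (17, 11)

1. M_x = 12  [2·M = A+B = (11, 7)+(13, 0)]
2. M_y = 7/2  [2·M = A+B = (11, 7)+(13, 0)]
   so M = (12, 7/2)
3. C_x = 17  [C = 2·N−B = 2·(15, 11/2)−(13, 0)]
4. C_y = 11  [C = 2·N−B = 2·(15, 11/2)−(13, 0)]
   so C = (17, 11)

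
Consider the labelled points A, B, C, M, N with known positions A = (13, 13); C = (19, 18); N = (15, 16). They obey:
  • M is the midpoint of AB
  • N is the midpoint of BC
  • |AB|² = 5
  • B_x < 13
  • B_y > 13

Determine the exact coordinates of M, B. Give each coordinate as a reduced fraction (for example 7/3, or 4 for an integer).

1. B_x = 11  [B = 2·N−C = 2·(15, 16)−(19, 18)]
2. B_y = 14  [B = 2·N−C = 2·(15, 16)−(19, 18)]
   so B = (11, 14)
3. M_x = 12  [2·M = A+B = (13, 13)+(11, 14)]
4. M_y = 27/2  [2·M = A+B = (13, 13)+(11, 14)]
   so M = (12, 27/2)

M = (12, 27/2)
B = (11, 14)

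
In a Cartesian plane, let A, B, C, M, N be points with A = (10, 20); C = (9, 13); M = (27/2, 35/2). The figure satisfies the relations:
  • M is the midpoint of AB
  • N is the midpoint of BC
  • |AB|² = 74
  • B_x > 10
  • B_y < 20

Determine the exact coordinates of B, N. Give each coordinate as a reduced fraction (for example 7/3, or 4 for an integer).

B = (17, 15)
N = (13, 14)

1. B_x = 17  [B = 2·M−A = 2·(27/2, 35/2)−(10, 20)]
2. B_y = 15  [B = 2·M−A = 2·(27/2, 35/2)−(10, 20)]
   so B = (17, 15)
3. N_x = 13  [2·N = B+C = (17, 15)+(9, 13)]
4. N_y = 14  [2·N = B+C = (17, 15)+(9, 13)]
   so N = (13, 14)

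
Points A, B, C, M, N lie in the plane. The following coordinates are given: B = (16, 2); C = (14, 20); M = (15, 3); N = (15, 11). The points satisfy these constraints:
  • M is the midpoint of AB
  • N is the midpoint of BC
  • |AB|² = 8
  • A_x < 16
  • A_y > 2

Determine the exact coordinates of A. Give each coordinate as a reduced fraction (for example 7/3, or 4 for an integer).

1. A_x = 14  [A = 2·M−B = 2·(15, 3)−(16, 2)]
2. A_y = 4  [A = 2·M−B = 2·(15, 3)−(16, 2)]
   so A = (14, 4)

A = (14, 4)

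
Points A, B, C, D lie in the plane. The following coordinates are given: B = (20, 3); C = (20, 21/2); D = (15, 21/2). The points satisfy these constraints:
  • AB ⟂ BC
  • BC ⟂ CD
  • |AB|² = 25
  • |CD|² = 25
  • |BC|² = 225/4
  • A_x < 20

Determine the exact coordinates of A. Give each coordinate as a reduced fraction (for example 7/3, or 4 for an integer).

A = (15, 3)

1. A_x = 15  [[AB ⟂ BC ⇒ -15/2y+45/2=0] ∩ [|A−(20, 3)|²=25]]
2. A_y = 3  [[AB ⟂ BC ⇒ -15/2y+45/2=0] ∩ [|A−(20, 3)|²=25]]
   so A = (15, 3)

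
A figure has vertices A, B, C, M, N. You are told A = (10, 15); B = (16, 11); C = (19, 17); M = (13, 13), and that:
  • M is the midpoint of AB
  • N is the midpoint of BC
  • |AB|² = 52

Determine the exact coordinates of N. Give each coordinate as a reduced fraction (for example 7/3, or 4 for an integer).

1. N_x = 35/2  [2·N = B+C = (16, 11)+(19, 17)]
2. N_y = 14  [2·N = B+C = (16, 11)+(19, 17)]
   so N = (35/2, 14)

N = (35/2, 14)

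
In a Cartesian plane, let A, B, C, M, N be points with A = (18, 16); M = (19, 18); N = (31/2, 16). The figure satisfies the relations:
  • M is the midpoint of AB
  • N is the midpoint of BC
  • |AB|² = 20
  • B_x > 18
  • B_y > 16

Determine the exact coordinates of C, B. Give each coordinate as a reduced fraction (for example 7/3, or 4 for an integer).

C = (11, 12)
B = (20, 20)

1. B_x = 20  [B = 2·M−A = 2·(19, 18)−(18, 16)]
2. B_y = 20  [B = 2·M−A = 2·(19, 18)−(18, 16)]
   so B = (20, 20)
3. C_x = 11  [C = 2·N−B = 2·(31/2, 16)−(20, 20)]
4. C_y = 12  [C = 2·N−B = 2·(31/2, 16)−(20, 20)]
   so C = (11, 12)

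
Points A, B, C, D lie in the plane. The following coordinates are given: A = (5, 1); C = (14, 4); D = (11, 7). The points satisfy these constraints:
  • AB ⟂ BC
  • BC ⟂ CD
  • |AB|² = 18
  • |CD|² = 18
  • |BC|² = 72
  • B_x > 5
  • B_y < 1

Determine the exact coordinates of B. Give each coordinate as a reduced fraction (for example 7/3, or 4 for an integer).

1. B_x = 8  [[BC ⟂ CD ⇒ 3x-3y-30=0] ∩ [|B−(5, 1)|²=18]]
2. B_y = -2  [[BC ⟂ CD ⇒ 3x-3y-30=0] ∩ [|B−(5, 1)|²=18]]
   so B = (8, -2)

B = (8, -2)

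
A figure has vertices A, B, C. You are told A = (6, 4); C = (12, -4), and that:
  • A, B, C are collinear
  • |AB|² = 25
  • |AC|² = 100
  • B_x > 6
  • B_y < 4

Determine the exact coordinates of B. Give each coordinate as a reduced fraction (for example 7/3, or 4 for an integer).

1. B_x = 9  [[A, B, C are collinear ⇒ -8x-6y+72=0] ∩ [|B−(6, 4)|²=25]]
2. B_y = 0  [[A, B, C are collinear ⇒ -8x-6y+72=0] ∩ [|B−(6, 4)|²=25]]
   so B = (9, 0)

B = (9, 0)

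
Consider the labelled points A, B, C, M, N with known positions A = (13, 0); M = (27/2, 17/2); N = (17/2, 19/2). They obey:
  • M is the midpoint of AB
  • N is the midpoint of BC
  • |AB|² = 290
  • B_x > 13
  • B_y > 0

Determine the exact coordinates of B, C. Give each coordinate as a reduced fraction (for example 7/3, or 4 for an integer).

1. B_x = 14  [B = 2·M−A = 2·(27/2, 17/2)−(13, 0)]
2. B_y = 17  [B = 2·M−A = 2·(27/2, 17/2)−(13, 0)]
   so B = (14, 17)
3. C_x = 3  [C = 2·N−B = 2·(17/2, 19/2)−(14, 17)]
4. C_y = 2  [C = 2·N−B = 2·(17/2, 19/2)−(14, 17)]
   so C = (3, 2)

B = (14, 17)
C = (3, 2)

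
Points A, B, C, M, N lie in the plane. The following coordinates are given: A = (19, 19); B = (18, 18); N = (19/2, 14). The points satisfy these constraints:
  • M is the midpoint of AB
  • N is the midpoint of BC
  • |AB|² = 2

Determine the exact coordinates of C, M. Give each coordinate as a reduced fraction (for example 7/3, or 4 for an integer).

C = (1, 10)
M = (37/2, 37/2)

1. M_x = 37/2  [2·M = A+B = (19, 19)+(18, 18)]
2. M_y = 37/2  [2·M = A+B = (19, 19)+(18, 18)]
   so M = (37/2, 37/2)
3. C_x = 1  [C = 2·N−B = 2·(19/2, 14)−(18, 18)]
4. C_y = 10  [C = 2·N−B = 2·(19/2, 14)−(18, 18)]
   so C = (1, 10)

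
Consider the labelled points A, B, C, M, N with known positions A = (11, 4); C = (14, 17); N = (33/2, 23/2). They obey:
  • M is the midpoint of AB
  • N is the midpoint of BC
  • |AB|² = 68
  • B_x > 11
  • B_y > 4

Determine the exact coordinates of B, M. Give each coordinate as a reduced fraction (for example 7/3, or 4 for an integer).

1. B_x = 19  [B = 2·N−C = 2·(33/2, 23/2)−(14, 17)]
2. B_y = 6  [B = 2·N−C = 2·(33/2, 23/2)−(14, 17)]
   so B = (19, 6)
3. M_x = 15  [2·M = A+B = (11, 4)+(19, 6)]
4. M_y = 5  [2·M = A+B = (11, 4)+(19, 6)]
   so M = (15, 5)

B = (19, 6)
M = (15, 5)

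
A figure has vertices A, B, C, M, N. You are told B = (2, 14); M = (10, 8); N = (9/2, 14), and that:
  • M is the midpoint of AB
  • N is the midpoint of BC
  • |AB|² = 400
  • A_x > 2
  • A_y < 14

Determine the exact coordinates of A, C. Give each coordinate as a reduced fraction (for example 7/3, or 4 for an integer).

A = (18, 2)
C = (7, 14)

1. A_x = 18  [A = 2·M−B = 2·(10, 8)−(2, 14)]
2. A_y = 2  [A = 2·M−B = 2·(10, 8)−(2, 14)]
   so A = (18, 2)
3. C_x = 7  [C = 2·N−B = 2·(9/2, 14)−(2, 14)]
4. C_y = 14  [C = 2·N−B = 2·(9/2, 14)−(2, 14)]
   so C = (7, 14)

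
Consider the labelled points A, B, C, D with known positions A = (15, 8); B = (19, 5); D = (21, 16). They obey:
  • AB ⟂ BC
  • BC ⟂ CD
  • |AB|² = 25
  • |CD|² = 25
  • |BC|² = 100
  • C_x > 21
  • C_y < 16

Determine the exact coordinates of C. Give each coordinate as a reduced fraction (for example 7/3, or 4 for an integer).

1. C_x = 25  [[AB ⟂ BC ⇒ 4x-3y-61=0] ∩ [|C−(21, 16)|²=25]]
2. C_y = 13  [[AB ⟂ BC ⇒ 4x-3y-61=0] ∩ [|C−(21, 16)|²=25]]
   so C = (25, 13)

C = (25, 13)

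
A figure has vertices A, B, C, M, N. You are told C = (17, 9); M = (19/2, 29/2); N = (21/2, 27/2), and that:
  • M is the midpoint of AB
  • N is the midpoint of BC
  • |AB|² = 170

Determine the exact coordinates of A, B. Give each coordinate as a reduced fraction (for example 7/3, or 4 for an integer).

1. B_x = 4  [B = 2·N−C = 2·(21/2, 27/2)−(17, 9)]
2. B_y = 18  [B = 2·N−C = 2·(21/2, 27/2)−(17, 9)]
   so B = (4, 18)
3. A_x = 15  [A = 2·M−B = 2·(19/2, 29/2)−(4, 18)]
4. A_y = 11  [A = 2·M−B = 2·(19/2, 29/2)−(4, 18)]
   so A = (15, 11)

A = (15, 11)
B = (4, 18)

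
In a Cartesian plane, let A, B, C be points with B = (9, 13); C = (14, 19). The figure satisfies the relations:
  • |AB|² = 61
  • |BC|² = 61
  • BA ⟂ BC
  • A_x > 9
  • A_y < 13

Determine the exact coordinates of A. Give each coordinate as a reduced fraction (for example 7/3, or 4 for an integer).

1. A_x = 15  [[BA ⟂ BC ⇒ 5x+6y-123=0] ∩ [|A−(9, 13)|²=61]]
2. A_y = 8  [[BA ⟂ BC ⇒ 5x+6y-123=0] ∩ [|A−(9, 13)|²=61]]
   so A = (15, 8)

A = (15, 8)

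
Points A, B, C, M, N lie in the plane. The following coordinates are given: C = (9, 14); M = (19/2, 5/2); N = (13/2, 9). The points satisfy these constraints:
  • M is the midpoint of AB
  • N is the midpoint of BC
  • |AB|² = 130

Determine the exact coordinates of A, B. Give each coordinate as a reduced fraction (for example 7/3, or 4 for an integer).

1. B_x = 4  [B = 2·N−C = 2·(13/2, 9)−(9, 14)]
2. B_y = 4  [B = 2·N−C = 2·(13/2, 9)−(9, 14)]
   so B = (4, 4)
3. A_x = 15  [A = 2·M−B = 2·(19/2, 5/2)−(4, 4)]
4. A_y = 1  [A = 2·M−B = 2·(19/2, 5/2)−(4, 4)]
   so A = (15, 1)

A = (15, 1)
B = (4, 4)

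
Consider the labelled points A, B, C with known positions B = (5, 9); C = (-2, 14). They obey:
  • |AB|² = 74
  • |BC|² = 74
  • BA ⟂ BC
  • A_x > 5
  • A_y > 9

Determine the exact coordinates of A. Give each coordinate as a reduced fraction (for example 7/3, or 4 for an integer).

A = (10, 16)

1. A_x = 10  [[BA ⟂ BC ⇒ -7x+5y-10=0] ∩ [|A−(5, 9)|²=74]]
2. A_y = 16  [[BA ⟂ BC ⇒ -7x+5y-10=0] ∩ [|A−(5, 9)|²=74]]
   so A = (10, 16)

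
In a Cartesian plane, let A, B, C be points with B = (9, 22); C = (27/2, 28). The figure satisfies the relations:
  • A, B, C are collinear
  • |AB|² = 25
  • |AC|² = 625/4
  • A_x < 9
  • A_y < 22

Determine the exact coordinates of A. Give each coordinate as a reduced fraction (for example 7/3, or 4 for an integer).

1. A_x = 6  [[A, B, C are collinear ⇒ -6x+9/2y-45=0] ∩ [|A−(9, 22)|²=25]]
2. A_y = 18  [[A, B, C are collinear ⇒ -6x+9/2y-45=0] ∩ [|A−(9, 22)|²=25]]
   so A = (6, 18)

A = (6, 18)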